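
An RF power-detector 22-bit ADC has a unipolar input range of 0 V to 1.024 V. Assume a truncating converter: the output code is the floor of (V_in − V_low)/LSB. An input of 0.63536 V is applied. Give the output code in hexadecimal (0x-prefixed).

With 4194304 levels over 1.024 V, one step is 0.24 µV.
Input sits at 2602434.560 steps above V_low.
Floor → code 2602434.
In hexadecimal (0x-prefixed): 0x27B5C2.

code 0x27B5C2 (decimal 2602434)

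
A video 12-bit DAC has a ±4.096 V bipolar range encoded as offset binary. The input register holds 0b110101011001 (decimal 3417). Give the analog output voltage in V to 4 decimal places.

2.7380 V

LSB = 8.192 V / 2^12 = 2.000 mV.
Code 0b110101011001 = 3417 decimal.
V_out = (−4.096) + 3417 × 0.002 V = 2.738 V.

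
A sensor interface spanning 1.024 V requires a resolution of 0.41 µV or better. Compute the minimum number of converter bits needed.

Number of steps required ≥ 1.024 V / 0.41 µV = 2497560.98.
Need 2^N ≥ 2497560.98; 2^21 = 2097152, 2^22 = 4194304.
Minimum N = 22.

22 bits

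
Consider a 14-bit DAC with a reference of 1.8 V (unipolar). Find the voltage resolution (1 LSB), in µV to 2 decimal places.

109.86 µV

Full-scale span = 1.8 V.
LSB = 1.8 / 2^14 = 1.8 / 16384 = 0.000109863 V = 109.86 µV.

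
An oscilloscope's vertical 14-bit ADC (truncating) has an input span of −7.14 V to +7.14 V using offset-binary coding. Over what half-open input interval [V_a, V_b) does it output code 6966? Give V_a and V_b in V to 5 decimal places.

LSB = 14.28/2^14 = 0.872 mV.
V_a = V_low + 6966·LSB = -1.06856 V; V_b = V_low + 6967·LSB = -1.06769 V.

[-1.06856 V, -1.06769 V)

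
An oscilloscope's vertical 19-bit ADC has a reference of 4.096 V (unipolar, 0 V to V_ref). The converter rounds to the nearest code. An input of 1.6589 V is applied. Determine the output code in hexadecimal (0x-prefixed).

With 524288 levels over 4.096 V, one step is 7.81 µV.
(1.6589 − 0) / 7.8125e-06 = 212339.200 LSBs.
So the output code is 212339.
In hexadecimal (0x-prefixed): 0x33D73.

code 0x33D73 (decimal 212339)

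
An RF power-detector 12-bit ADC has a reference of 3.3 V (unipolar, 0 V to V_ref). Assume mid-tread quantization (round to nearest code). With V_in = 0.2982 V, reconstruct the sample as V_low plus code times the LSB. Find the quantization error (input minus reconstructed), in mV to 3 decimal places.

Step size: 3.3 V ÷ 2^12 = 0.806 mV.
(0.2982 − 0)/0.000805664 = 370.1295; round gives code 370.
Code 370 maps back to 0 + 370×0.000805664 V = 0.2980957 V.
V_in − V_rec = 0.000104297 V = 0.104 mV.

0.104 mV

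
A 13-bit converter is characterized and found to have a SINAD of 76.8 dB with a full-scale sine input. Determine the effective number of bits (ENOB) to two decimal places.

12.47 bits

ENOB = (SINAD − 1.76) / 6.02 = (76.8 − 1.76)/6.02 = 12.465.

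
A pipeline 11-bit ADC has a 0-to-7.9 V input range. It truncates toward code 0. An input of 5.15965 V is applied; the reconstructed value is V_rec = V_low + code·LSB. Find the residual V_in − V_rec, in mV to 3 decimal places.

Step size: 7.9 V ÷ 2^11 = 3.857 mV.
Scaled input = 1337.5903 LSBs, so code = 1337.
Reconstructed: 5.157373 V.
Error = 5.15965 − 5.157373 = 0.00227695 V = 2.277 mV.

2.277 mV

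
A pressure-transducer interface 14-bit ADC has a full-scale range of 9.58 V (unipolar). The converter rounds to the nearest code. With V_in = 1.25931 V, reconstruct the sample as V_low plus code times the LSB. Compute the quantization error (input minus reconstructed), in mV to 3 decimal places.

LSB = 9.58/2^14 = 0.585 mV.
Scaled input = 2153.7093 LSBs, so code = 2154.
V_rec = 0 + 2154·0.000584717 = 1.25948 V.
Difference: -0.00016998 V → -0.170 mV.

-0.170 mV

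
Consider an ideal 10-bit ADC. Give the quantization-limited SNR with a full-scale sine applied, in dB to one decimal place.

62.0 dB

SNR ≈ 6.02·N + 1.76 dB = 6.02·10 + 1.76 = 61.96 dB.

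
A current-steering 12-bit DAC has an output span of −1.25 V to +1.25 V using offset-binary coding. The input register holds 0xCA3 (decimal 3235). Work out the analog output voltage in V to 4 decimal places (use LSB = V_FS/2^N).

0.7245 V

LSB = 2.5 V / 2^12 = 0.610 mV.
Code 0xCA3 = 3235 decimal.
V_out = (−1.25) + 3235 × 0.000610352 V = 0.724487 V.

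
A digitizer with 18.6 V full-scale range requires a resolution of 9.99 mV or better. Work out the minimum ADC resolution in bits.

Number of steps required ≥ 18.6 V / 9.99 mV = 1861.86.
Need 2^N ≥ 1861.86; 2^10 = 1024, 2^11 = 2048.
Minimum N = 11.

11 bits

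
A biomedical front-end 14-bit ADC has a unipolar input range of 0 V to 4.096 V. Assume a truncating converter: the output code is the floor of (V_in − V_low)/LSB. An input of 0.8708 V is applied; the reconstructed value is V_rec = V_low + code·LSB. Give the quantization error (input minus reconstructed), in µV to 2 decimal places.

50.00 µV

LSB = 4.096/2^14 = 250.00 µV.
Scaled input = 3483.2000 LSBs, so code = 3483.
V_rec = 0 + 3483·0.00025 = 0.87075 V.
V_in − V_rec = 5e-05 V = 50.00 µV.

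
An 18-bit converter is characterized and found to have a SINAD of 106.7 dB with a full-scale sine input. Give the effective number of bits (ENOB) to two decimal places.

17.43 bits

ENOB = (SINAD − 1.76) / 6.02 = (106.7 − 1.76)/6.02 = 17.432.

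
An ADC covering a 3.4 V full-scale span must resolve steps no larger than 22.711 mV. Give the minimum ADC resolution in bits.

Number of steps required ≥ 3.4 V / 22.711 mV = 149.71.
Need 2^N ≥ 149.71; 2^7 = 128, 2^8 = 256.
Minimum N = 8.

8 bits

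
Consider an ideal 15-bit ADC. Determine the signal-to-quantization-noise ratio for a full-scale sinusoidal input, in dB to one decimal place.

92.1 dB

SNR ≈ 6.02·N + 1.76 dB = 6.02·15 + 1.76 = 92.06 dB.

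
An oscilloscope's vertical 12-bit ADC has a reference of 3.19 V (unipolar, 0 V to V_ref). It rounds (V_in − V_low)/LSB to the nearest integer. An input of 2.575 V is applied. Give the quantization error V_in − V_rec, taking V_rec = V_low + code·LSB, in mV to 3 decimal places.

LSB = 3.19/2^12 = 0.779 mV.
(V_in − V_low)/LSB = (2.575 − 0)/0.000778809 = 3306.3323 → code 3306 (round).
Reconstructed: 2.5747412 V.
Error = 2.575 − 2.5747412 = 0.000258789 V = 0.259 mV.

0.259 mV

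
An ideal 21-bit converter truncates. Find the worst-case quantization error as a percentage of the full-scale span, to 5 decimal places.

Truncating → worst-case error = 1 LSB = V_FS/2^21, so 100/2097152 = 4.76837e-05 % of full scale.

0.00005 %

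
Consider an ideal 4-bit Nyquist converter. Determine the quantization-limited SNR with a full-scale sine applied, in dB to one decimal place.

25.8 dB

SNR ≈ 6.02·N + 1.76 dB = 6.02·4 + 1.76 = 25.84 dB.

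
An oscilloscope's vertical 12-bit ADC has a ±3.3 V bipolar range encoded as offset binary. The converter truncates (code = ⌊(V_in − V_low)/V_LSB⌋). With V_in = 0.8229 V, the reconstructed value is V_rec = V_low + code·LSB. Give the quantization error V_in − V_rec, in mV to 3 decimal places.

1.123 mV

Step size: 6.6 V ÷ 2^12 = 1.611 mV.
(0.8229 − (−3.3))/0.00161133 = 2558.6967; ⌊·⌋ gives code 2558.
V_rec = (−3.3) + 2558·0.00161133 = 0.82177734 V.
Error = 0.8229 − 0.82177734 = 0.00112266 V = 1.123 mV.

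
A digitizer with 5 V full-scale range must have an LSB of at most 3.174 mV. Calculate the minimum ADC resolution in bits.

Number of steps required ≥ 5 V / 3.174 mV = 1575.30.
Need 2^N ≥ 1575.30; 2^10 = 1024, 2^11 = 2048.
Minimum N = 11.

11 bits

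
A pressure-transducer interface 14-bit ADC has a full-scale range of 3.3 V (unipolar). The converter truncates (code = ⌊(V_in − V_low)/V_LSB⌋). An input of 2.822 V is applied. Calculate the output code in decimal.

code 14010

LSB = 3.3 V / 16384 = 201.42 µV.
Input sits at 14010.802 steps above V_low.
So the output code is 14010.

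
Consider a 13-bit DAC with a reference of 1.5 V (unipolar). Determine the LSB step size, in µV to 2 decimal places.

183.11 µV

Full-scale span = 1.5 V.
LSB = 1.5 / 2^13 = 1.5 / 8192 = 0.000183105 V = 183.11 µV.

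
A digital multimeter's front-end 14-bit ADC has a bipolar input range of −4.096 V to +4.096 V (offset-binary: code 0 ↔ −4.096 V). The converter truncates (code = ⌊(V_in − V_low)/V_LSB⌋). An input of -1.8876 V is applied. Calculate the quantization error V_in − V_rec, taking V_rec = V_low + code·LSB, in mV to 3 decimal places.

One LSB is 8.192 V / 16384 = 0.500 mV.
(V_in − V_low)/LSB = (-1.8876 − (−4.096))/0.0005 = 4416.8000 → code 4416 (floor).
V_rec = (−4.096) + 4416·0.0005 = -1.888 V.
Error = -1.8876 − (−1.888) = 0.0004 V = 0.400 mV.

0.400 mV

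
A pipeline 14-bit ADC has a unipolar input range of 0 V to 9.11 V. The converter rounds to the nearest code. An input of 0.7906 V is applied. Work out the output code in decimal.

With 16384 levels over 9.11 V, one step is 0.556 mV.
Input sits at 1421.865 steps above V_low.
Round → code 1422.

code 1422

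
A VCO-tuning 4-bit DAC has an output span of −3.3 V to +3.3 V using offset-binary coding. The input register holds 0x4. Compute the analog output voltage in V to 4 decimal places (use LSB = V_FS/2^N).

LSB = 6.6 V / 2^4 = 412.500 mV.
Code 0x4 = 4 decimal.
V_out = (−3.3) + 4 × 0.4125 V = -1.65 V.

-1.6500 V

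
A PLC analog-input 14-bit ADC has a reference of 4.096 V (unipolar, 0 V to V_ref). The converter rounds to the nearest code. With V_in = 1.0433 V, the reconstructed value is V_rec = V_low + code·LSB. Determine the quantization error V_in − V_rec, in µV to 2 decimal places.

Step size: 4.096 V ÷ 2^14 = 250.00 µV.
(V_in − V_low)/LSB = (1.0433 − 0)/0.00025 = 4173.2000 → code 4173 (round).
V_rec = 0 + 4173·0.00025 = 1.04325 V.
Error = 1.0433 − 1.04325 = 5e-05 V = 50.00 µV.

50.00 µV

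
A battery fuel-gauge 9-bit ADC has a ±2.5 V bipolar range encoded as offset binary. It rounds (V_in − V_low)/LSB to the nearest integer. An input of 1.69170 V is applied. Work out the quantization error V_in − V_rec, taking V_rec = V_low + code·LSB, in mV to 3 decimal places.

2.247 mV

Step size: 5 V ÷ 2^9 = 9.766 mV.
(V_in − V_low)/LSB = (1.69170 − (−2.5))/0.00976562 = 429.2301 → code 429 (round).
V_rec = (−2.5) + 429·0.00976562 = 1.6894531 V.
Difference: 0.00224688 V → 2.247 mV.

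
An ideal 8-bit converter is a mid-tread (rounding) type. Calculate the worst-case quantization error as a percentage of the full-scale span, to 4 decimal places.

Rounding → worst-case error = ½ LSB = V_FS/2^9, so 100/512 = 0.195312 % of full scale.

0.1953 %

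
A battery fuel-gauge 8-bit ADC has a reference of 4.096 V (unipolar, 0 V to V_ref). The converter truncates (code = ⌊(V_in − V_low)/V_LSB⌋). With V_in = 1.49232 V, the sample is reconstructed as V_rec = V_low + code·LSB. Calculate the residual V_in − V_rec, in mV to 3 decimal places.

4.320 mV

LSB = 4.096/2^8 = 16.000 mV.
(V_in − V_low)/LSB = (1.49232 − 0)/0.016 = 93.2700 → code 93 (floor).
Code 93 maps back to 0 + 93×0.016 V = 1.488 V.
Error = 1.49232 − 1.488 = 0.00432 V = 4.320 mV.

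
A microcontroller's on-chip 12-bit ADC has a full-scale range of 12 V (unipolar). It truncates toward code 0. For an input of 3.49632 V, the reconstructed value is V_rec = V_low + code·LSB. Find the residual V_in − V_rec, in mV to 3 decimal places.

LSB = 12/2^12 = 2.930 mV.
(3.49632 − 0)/0.00292969 = 1193.4106; ⌊·⌋ gives code 1193.
V_rec = 0 + 1193·0.00292969 = 3.4951172 V.
V_in − V_rec = 0.00120281 V = 1.203 mV.

1.203 mV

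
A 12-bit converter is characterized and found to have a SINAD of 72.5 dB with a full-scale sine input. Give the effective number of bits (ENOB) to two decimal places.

ENOB = (SINAD − 1.76) / 6.02 = (72.5 − 1.76)/6.02 = 11.751.

11.75 bits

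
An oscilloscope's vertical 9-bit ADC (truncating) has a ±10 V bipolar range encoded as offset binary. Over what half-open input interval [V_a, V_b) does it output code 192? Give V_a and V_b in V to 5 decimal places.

LSB = 20/2^9 = 39.062 mV.
V_a = V_low + 192·LSB = -2.5 V; V_b = V_low + 193·LSB = -2.46094 V.

[-2.50000 V, -2.46094 V)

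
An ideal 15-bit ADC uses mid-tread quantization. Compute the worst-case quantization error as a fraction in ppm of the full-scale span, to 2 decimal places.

Rounding → worst-case error = ½ LSB = V_FS/2^16, so 1e+06/65536 = 15.2588 ppm of full scale.

15.26 ppm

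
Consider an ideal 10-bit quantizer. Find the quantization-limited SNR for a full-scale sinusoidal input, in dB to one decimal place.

62.0 dB

SNR ≈ 6.02·N + 1.76 dB = 6.02·10 + 1.76 = 61.96 dB.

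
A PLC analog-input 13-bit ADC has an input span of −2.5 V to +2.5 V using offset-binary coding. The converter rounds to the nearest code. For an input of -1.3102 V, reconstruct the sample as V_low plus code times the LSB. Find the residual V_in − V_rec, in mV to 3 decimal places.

0.225 mV

LSB = 5/2^13 = 0.610 mV.
(V_in − V_low)/LSB = (-1.3102 − (−2.5))/0.000610352 = 1949.3683 → code 1949 (round).
Reconstructed: -1.3104248 V.
Difference: 0.000224805 V → 0.225 mV.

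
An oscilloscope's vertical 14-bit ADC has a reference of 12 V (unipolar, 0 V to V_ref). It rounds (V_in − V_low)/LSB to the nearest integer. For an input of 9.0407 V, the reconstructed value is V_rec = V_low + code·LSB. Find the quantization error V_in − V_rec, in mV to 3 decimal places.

LSB = 12/2^14 = 0.732 mV.
(9.0407 − 0)/0.000732422 = 12343.5691; round gives code 12344.
Reconstructed: 9.0410156 V.
Error = 9.0407 − 9.0410156 = -0.000315625 V = -0.316 mV.

-0.316 mV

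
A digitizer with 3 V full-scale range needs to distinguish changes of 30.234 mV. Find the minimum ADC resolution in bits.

Number of steps required ≥ 3 V / 30.234 mV = 99.23.
Need 2^N ≥ 99.23; 2^6 = 64, 2^7 = 128.
Minimum N = 7.

7 bits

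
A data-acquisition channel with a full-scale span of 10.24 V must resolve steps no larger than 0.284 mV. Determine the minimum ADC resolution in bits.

16 bits

Number of steps required ≥ 10.24 V / 0.284 mV = 36056.34.
Need 2^N ≥ 36056.34; 2^15 = 32768, 2^16 = 65536.
Minimum N = 16.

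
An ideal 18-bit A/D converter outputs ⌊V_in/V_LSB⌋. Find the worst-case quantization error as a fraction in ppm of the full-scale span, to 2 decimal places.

3.81 ppm

Truncating → worst-case error = 1 LSB = V_FS/2^18, so 1e+06/262144 = 3.8147 ppm of full scale.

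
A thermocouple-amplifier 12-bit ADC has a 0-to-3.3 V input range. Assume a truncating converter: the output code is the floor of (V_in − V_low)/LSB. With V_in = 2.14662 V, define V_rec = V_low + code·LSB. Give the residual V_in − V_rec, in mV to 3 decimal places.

0.331 mV

LSB = 3.3/2^12 = 0.806 mV.
(2.14662 − 0)/0.000805664 = 2664.4108; ⌊·⌋ gives code 2664.
Reconstructed: 2.1462891 V.
V_in − V_rec = 0.000330938 V = 0.331 mV.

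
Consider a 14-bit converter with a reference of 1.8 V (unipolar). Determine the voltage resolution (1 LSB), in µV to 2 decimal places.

Full-scale span = 1.8 V.
LSB = 1.8 / 2^14 = 1.8 / 16384 = 0.000109863 V = 109.86 µV.

109.86 µV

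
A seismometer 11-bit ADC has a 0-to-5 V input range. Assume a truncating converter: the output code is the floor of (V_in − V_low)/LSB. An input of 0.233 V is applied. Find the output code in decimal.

code 95

With 2048 levels over 5 V, one step is 2.441 mV.
(V_in − V_low)/LSB = (0.233 − 0) / 0.00244141 = 95.437.
So the output code is 95.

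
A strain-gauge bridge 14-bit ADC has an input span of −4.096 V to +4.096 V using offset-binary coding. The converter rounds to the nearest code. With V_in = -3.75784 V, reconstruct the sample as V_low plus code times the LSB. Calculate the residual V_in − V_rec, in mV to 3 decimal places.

Step size: 8.192 V ÷ 2^14 = 0.500 mV.
(V_in − V_low)/LSB = (-3.75784 − (−4.096))/0.0005 = 676.3200 → code 676 (round).
V_rec = (−4.096) + 676·0.0005 = -3.758 V.
Error = -3.75784 − (−3.758) = 0.00016 V = 0.160 mV.

0.160 mV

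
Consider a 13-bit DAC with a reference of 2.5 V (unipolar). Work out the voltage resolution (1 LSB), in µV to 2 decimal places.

Full-scale span = 2.5 V.
LSB = 2.5 / 2^13 = 2.5 / 8192 = 0.000305176 V = 305.18 µV.

305.18 µV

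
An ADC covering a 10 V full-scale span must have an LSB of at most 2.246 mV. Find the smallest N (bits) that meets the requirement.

Number of steps required ≥ 10 V / 2.246 mV = 4452.36.
Need 2^N ≥ 4452.36; 2^12 = 4096, 2^13 = 8192.
Minimum N = 13.

13 bits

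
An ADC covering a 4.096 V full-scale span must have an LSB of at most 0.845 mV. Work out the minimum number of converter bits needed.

13 bits

Number of steps required ≥ 4.096 V / 0.845 mV = 4847.34.
Need 2^N ≥ 4847.34; 2^12 = 4096, 2^13 = 8192.
Minimum N = 13.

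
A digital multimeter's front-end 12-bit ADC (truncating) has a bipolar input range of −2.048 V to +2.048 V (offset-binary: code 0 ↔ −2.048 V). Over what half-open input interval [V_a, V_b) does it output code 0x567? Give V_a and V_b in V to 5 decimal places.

LSB = 4.096/2^12 = 1.000 mV.
Code 0x567 = 1383 decimal.
V_a = V_low + 1383·LSB = -0.665 V; V_b = V_low + 1384·LSB = -0.664 V.

[-0.66500 V, -0.66400 V)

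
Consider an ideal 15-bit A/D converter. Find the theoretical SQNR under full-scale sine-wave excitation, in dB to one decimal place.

SNR ≈ 6.02·N + 1.76 dB = 6.02·15 + 1.76 = 92.06 dB.

92.1 dB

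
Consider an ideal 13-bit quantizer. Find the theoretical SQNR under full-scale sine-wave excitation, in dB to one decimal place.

SNR ≈ 6.02·N + 1.76 dB = 6.02·13 + 1.76 = 80.02 dB.

80.0 dB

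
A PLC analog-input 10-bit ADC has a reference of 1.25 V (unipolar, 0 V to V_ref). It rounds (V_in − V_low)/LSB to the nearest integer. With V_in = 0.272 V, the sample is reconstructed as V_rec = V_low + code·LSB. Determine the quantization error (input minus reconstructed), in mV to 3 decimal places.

-0.217 mV

Step size: 1.25 V ÷ 2^10 = 1.221 mV.
(0.272 − 0)/0.0012207 = 222.8224; round gives code 223.
Reconstructed: 0.2722168 V.
V_in − V_rec = -0.000216797 V = -0.217 mV.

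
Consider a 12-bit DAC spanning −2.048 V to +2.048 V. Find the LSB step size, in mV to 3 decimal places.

1.000 mV

Full-scale span = 4.096 V.
LSB = 4.096 / 2^12 = 4.096 / 4096 = 0.001 V = 1.000 mV.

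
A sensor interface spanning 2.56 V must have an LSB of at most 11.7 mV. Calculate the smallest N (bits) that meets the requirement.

8 bits

Number of steps required ≥ 2.56 V / 11.7 mV = 218.80.
Need 2^N ≥ 218.80; 2^7 = 128, 2^8 = 256.
Minimum N = 8.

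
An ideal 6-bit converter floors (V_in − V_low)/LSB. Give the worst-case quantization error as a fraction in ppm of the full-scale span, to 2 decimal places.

Truncating → worst-case error = 1 LSB = V_FS/2^6, so 1e+06/64 = 15625 ppm of full scale.

15625.00 ppm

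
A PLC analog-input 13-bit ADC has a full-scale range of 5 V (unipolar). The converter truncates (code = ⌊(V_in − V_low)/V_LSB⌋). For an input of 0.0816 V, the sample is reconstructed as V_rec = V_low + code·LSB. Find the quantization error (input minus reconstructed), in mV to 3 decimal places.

LSB = 5/2^13 = 0.610 mV.
(0.0816 − 0)/0.000610352 = 133.6934; ⌊·⌋ gives code 133.
Reconstructed: 0.081176758 V.
V_in − V_rec = 0.000423242 V = 0.423 mV.

0.423 mV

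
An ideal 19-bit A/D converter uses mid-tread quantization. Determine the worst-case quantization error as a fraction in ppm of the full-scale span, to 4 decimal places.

Rounding → worst-case error = ½ LSB = V_FS/2^20, so 1e+06/1048576 = 0.953674 ppm of full scale.

0.9537 ppm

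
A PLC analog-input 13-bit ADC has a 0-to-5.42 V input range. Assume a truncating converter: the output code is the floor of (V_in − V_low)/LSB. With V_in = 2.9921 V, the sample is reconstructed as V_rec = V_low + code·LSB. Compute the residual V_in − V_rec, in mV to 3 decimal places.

0.249 mV

LSB = 5.42/2^13 = 0.662 mV.
(2.9921 − 0)/0.000661621 = 4522.3770; ⌊·⌋ gives code 4522.
V_rec = 0 + 4522·0.000661621 = 2.9918506 V.
V_in − V_rec = 0.000249414 V = 0.249 mV.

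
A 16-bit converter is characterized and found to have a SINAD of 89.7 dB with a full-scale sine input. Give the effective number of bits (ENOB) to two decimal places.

14.61 bits

ENOB = (SINAD − 1.76) / 6.02 = (89.7 − 1.76)/6.02 = 14.608.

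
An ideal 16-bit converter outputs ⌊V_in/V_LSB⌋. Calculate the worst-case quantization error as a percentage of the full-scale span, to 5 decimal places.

0.00153 %

Truncating → worst-case error = 1 LSB = V_FS/2^16, so 100/65536 = 0.00152588 % of full scale.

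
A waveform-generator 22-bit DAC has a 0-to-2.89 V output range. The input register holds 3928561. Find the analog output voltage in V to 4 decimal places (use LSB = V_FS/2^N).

LSB = 2.89 V / 2^22 = 0.69 µV.
V_out = 0 + 3928561 × 6.8903e-07 V = 2.7069 V.

2.7069 V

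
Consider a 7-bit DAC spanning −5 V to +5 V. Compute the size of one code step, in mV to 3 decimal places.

78.125 mV

Full-scale span = 10 V.
LSB = 10 / 2^7 = 10 / 128 = 0.078125 V = 78.125 mV.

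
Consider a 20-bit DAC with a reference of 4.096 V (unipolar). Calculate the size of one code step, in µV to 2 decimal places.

Full-scale span = 4.096 V.
LSB = 4.096 / 2^20 = 4.096 / 1048576 = 3.90625e-06 V = 3.91 µV.

3.91 µV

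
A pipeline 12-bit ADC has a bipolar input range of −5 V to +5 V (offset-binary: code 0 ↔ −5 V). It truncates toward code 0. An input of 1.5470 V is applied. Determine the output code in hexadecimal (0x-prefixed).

LSB = 10 V / 4096 = 2.441 mV.
(1.5470 − (−5)) / 0.00244141 = 2681.651 LSBs.
⌊·⌋(2681.651) = 2681.
In hexadecimal (0x-prefixed): 0xA79.

code 0xA79 (decimal 2681)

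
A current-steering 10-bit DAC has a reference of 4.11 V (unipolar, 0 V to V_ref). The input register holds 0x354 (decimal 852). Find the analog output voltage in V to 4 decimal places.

3.4196 V

LSB = 4.11 V / 2^10 = 4.014 mV.
Code 0x354 = 852 decimal.
V_out = 0 + 852 × 0.00401367 V = 3.41965 V.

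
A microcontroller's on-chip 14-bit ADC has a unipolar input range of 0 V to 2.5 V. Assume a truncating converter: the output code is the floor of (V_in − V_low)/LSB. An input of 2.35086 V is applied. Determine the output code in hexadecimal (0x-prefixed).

code 0x3C2E (decimal 15406)

Full-scale span = 2.5 V; LSB = 2.5/2^14 = 152.59 µV.
(2.35086 − 0) / 0.000152588 = 15406.596 LSBs.
Floor → code 15406.
In hexadecimal (0x-prefixed): 0x3C2E.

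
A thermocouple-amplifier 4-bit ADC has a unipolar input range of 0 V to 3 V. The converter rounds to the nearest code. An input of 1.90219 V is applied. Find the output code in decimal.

Full-scale span = 3 V; LSB = 3/2^4 = 187.500 mV.
(V_in − V_low)/LSB = (1.90219 − 0) / 0.1875 = 10.145.
Round → code 10.

code 10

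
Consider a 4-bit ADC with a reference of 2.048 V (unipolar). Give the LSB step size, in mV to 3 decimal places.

128.000 mV

Full-scale span = 2.048 V.
LSB = 2.048 / 2^4 = 2.048 / 16 = 0.128 V = 128.000 mV.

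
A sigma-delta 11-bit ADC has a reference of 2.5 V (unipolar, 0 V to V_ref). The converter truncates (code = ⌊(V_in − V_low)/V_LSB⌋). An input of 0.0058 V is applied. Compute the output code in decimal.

code 4

With 2048 levels over 2.5 V, one step is 1.221 mV.
(V_in − V_low)/LSB = (0.0058 − 0) / 0.0012207 = 4.751.
⌊·⌋(4.751) = 4.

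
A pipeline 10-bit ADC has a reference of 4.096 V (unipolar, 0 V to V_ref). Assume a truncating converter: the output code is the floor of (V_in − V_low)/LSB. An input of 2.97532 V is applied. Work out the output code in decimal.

LSB = 4.096 V / 1024 = 4.000 mV.
(V_in − V_low)/LSB = (2.97532 − 0) / 0.004 = 743.830.
So the output code is 743.

code 743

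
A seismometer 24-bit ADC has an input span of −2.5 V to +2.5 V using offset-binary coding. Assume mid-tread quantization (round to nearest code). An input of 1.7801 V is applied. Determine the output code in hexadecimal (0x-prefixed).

Full-scale span = 5 V; LSB = 5/2^24 = 0.30 µV.
(1.7801 − (−2.5)) / 2.98023e-07 = 14361632.440 LSBs.
Round → code 14361632.
In hexadecimal (0x-prefixed): 0xDB2420.

code 0xDB2420 (decimal 14361632)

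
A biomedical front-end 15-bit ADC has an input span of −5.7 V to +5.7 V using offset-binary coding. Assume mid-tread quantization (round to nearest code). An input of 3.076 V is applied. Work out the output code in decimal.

Full-scale span = 11.4 V; LSB = 11.4/2^15 = 347.90 µV.
(3.076 − (−5.7)) / 0.0003479 = 25225.611 LSBs.
So the output code is 25226.

code 25226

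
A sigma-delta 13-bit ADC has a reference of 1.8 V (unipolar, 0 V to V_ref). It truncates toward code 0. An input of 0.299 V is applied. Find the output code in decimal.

code 1360

LSB = 1.8 V / 8192 = 219.73 µV.
(V_in − V_low)/LSB = (0.299 − 0) / 0.000219727 = 1360.782.
So the output code is 1360.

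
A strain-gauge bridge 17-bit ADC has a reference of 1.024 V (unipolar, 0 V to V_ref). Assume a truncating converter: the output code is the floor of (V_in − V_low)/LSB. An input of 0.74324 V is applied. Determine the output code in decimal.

code 95134

LSB = 1.024 V / 131072 = 7.81 µV.
(V_in − V_low)/LSB = (0.74324 − 0) / 7.8125e-06 = 95134.720.
Floor → code 95134.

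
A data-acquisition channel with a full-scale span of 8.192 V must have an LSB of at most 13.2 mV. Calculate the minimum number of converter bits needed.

10 bits

Number of steps required ≥ 8.192 V / 13.2 mV = 620.61.
Need 2^N ≥ 620.61; 2^9 = 512, 2^10 = 1024.
Minimum N = 10.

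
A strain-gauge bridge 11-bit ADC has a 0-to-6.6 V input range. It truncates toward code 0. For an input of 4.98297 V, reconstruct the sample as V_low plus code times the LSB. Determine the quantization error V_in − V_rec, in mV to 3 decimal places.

0.743 mV

Step size: 6.6 V ÷ 2^11 = 3.223 mV.
(V_in − V_low)/LSB = (4.98297 − 0)/0.00322266 = 1546.2307 → code 1546 (floor).
V_rec = 0 + 1546·0.00322266 = 4.9822266 V.
V_in − V_rec = 0.000743437 V = 0.743 mV.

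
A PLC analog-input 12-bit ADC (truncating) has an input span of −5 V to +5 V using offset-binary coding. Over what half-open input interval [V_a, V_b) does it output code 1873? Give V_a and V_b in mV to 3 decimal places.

LSB = 10/2^12 = 2.441 mV.
V_a = V_low + 1873·LSB = -0.427246 V; V_b = V_low + 1874·LSB = -0.424805 V.

[-427.246 mV, -424.805 mV)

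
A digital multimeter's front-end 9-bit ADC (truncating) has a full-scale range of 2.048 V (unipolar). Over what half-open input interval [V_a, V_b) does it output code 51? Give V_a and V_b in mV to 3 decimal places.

LSB = 2.048/2^9 = 4.000 mV.
V_a = V_low + 51·LSB = 0.204 V; V_b = V_low + 52·LSB = 0.208 V.

[204.000 mV, 208.000 mV)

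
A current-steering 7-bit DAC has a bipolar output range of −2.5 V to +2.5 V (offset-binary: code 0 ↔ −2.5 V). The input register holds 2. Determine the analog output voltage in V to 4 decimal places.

-2.4219 V

LSB = 5 V / 2^7 = 39.062 mV.
V_out = (−2.5) + 2 × 0.0390625 V = -2.42188 V.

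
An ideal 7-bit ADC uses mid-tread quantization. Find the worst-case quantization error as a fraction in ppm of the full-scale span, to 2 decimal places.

Rounding → worst-case error = ½ LSB = V_FS/2^8, so 1e+06/256 = 3906.25 ppm of full scale.

3906.25 ppm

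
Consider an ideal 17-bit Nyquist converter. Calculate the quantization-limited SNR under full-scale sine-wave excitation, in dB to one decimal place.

SNR ≈ 6.02·N + 1.76 dB = 6.02·17 + 1.76 = 104.10 dB.

104.1 dB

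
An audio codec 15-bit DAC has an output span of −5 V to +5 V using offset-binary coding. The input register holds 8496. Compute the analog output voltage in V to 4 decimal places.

-2.4072 V

LSB = 10 V / 2^15 = 305.18 µV.
V_out = (−5) + 8496 × 0.000305176 V = -2.40723 V.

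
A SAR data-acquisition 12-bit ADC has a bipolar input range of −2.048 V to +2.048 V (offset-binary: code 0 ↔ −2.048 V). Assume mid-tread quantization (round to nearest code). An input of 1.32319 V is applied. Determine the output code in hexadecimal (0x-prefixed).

code 0xD2B (decimal 3371)

Full-scale span = 4.096 V; LSB = 4.096/2^12 = 1.000 mV.
(V_in − V_low)/LSB = (1.32319 − (−2.048)) / 0.001 = 3371.190.
round(3371.190) = 3371.
In hexadecimal (0x-prefixed): 0xD2B.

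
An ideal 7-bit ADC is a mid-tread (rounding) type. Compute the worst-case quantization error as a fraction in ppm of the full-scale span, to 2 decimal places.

3906.25 ppm

Rounding → worst-case error = ½ LSB = V_FS/2^8, so 1e+06/256 = 3906.25 ppm of full scale.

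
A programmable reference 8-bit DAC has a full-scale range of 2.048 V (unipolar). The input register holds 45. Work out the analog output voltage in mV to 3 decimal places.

360.000 mV

LSB = 2.048 V / 2^8 = 8.000 mV.
V_out = 0 + 45 × 0.008 V = 0.36 V.
= 360.000 mV.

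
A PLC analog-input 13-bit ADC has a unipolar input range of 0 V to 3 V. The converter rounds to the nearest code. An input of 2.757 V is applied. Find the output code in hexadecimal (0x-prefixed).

code 0x1D68 (decimal 7528)

LSB = 3 V / 8192 = 366.21 µV.
(2.757 − 0) / 0.000366211 = 7528.448 LSBs.
Round → code 7528.
In hexadecimal (0x-prefixed): 0x1D68.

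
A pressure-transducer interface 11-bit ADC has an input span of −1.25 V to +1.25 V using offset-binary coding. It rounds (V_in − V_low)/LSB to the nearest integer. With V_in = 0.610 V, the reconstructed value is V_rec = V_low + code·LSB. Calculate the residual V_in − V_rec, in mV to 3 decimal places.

-0.352 mV

Step size: 2.5 V ÷ 2^11 = 1.221 mV.
Scaled input = 1523.7120 LSBs, so code = 1524.
V_rec = (−1.25) + 1524·0.0012207 = 0.61035156 V.
Difference: -0.000351562 V → -0.352 mV.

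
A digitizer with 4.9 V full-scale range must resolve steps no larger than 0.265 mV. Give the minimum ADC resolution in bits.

Number of steps required ≥ 4.9 V / 0.265 mV = 18490.57.
Need 2^N ≥ 18490.57; 2^14 = 16384, 2^15 = 32768.
Minimum N = 15.

15 bits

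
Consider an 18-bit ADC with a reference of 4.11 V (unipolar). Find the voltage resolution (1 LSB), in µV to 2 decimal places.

15.68 µV

Full-scale span = 4.11 V.
LSB = 4.11 / 2^18 = 4.11 / 262144 = 1.56784e-05 V = 15.68 µV.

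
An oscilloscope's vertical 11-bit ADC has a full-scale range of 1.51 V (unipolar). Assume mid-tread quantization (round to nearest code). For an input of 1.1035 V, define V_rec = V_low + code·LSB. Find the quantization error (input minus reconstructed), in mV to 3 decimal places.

-0.245 mV

LSB = 1.51/2^11 = 0.737 mV.
(1.1035 − 0)/0.000737305 = 1496.6675; round gives code 1497.
Reconstructed: 1.1037451 V.
Error = 1.1035 − 1.1037451 = -0.000245117 V = -0.245 mV.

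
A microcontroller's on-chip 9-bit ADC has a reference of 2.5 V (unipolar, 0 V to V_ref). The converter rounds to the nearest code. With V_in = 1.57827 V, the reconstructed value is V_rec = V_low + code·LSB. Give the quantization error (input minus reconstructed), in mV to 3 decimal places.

1.122 mV

One LSB is 2.5 V / 512 = 4.883 mV.
Scaled input = 323.2297 LSBs, so code = 323.
Code 323 maps back to 0 + 323×0.00488281 V = 1.5771484 V.
V_in − V_rec = 0.00112156 V = 1.122 mV.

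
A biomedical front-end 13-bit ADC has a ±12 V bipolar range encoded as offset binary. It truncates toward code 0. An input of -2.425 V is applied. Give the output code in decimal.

code 3268

LSB = 24 V / 8192 = 2.930 mV.
(-2.425 − (−12)) / 0.00292969 = 3268.267 LSBs.
Floor → code 3268.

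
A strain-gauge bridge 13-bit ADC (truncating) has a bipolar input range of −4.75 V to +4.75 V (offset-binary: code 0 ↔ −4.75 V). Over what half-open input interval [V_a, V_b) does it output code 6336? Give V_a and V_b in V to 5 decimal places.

[2.59766 V, 2.59882 V)

LSB = 9.5/2^13 = 1.160 mV.
V_a = V_low + 6336·LSB = 2.59766 V; V_b = V_low + 6337·LSB = 2.59882 V.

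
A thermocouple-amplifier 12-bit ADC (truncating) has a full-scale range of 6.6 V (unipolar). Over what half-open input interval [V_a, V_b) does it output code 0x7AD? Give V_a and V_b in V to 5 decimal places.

[3.16626 V, 3.16787 V)

LSB = 6.6/2^12 = 1.611 mV.
Code 0x7AD = 1965 decimal.
V_a = V_low + 1965·LSB = 3.16626 V; V_b = V_low + 1966·LSB = 3.16787 V.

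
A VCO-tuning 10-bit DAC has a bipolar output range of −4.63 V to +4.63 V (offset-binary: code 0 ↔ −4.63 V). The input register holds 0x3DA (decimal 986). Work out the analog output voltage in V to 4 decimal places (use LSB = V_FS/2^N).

4.2864 V

LSB = 9.26 V / 2^10 = 9.043 mV.
Code 0x3DA = 986 decimal.
V_out = (−4.63) + 986 × 0.00904297 V = 4.28637 V.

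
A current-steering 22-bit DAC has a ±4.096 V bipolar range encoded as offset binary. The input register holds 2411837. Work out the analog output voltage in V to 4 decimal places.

LSB = 8.192 V / 2^22 = 1.95 µV.
V_out = (−4.096) + 2411837 × 1.95313e-06 V = 0.614619 V.

0.6146 V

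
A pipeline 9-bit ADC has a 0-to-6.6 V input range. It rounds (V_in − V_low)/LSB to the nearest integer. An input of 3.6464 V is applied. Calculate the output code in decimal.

code 283

With 512 levels over 6.6 V, one step is 12.891 mV.
(3.6464 − 0) / 0.0128906 = 282.872 LSBs.
Round → code 283.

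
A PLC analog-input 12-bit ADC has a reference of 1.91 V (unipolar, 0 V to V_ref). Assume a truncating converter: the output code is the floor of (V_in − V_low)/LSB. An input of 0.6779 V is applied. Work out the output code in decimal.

code 1453

Full-scale span = 1.91 V; LSB = 1.91/2^12 = 466.31 µV.
Input sits at 1453.758 steps above V_low.
So the output code is 1453.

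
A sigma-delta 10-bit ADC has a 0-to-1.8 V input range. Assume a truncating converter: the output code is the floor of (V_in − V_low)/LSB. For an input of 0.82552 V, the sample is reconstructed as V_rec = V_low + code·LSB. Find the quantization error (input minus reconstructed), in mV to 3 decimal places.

Step size: 1.8 V ÷ 2^10 = 1.758 mV.
Scaled input = 469.6292 LSBs, so code = 469.
V_rec = 0 + 469·0.00175781 = 0.82441406 V.
Error = 0.82552 − 0.82441406 = 0.00110594 V = 1.106 mV.

1.106 mV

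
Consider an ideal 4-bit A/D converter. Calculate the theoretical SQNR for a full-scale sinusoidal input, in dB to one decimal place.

25.8 dB

SNR ≈ 6.02·N + 1.76 dB = 6.02·4 + 1.76 = 25.84 dB.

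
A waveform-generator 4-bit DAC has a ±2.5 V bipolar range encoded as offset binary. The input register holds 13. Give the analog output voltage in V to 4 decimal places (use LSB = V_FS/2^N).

LSB = 5 V / 2^4 = 312.500 mV.
V_out = (−2.5) + 13 × 0.3125 V = 1.5625 V.

1.5625 V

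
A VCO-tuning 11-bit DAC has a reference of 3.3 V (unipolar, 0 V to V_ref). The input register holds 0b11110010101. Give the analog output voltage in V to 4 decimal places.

3.1276 V

LSB = 3.3 V / 2^11 = 1.611 mV.
Code 0b11110010101 = 1941 decimal.
V_out = 0 + 1941 × 0.00161133 V = 3.12759 V.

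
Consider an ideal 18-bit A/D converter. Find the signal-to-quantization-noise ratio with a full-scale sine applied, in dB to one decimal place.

SNR ≈ 6.02·N + 1.76 dB = 6.02·18 + 1.76 = 110.12 dB.

110.1 dB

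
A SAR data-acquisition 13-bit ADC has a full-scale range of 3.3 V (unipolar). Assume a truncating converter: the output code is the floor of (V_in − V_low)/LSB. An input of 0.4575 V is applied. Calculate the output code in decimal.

code 1135

Full-scale span = 3.3 V; LSB = 3.3/2^13 = 402.83 µV.
(0.4575 − 0) / 0.000402832 = 1135.709 LSBs.
⌊·⌋(1135.709) = 1135.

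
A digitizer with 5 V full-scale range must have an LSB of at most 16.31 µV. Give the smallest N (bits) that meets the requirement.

19 bits

Number of steps required ≥ 5 V / 16.31 µV = 306560.39.
Need 2^N ≥ 306560.39; 2^18 = 262144, 2^19 = 524288.
Minimum N = 19.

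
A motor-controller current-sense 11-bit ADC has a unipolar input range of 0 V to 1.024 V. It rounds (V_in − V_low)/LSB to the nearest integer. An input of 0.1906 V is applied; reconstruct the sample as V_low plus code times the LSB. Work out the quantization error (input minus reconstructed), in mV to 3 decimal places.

0.100 mV

One LSB is 1.024 V / 2048 = 0.500 mV.
(V_in − V_low)/LSB = (0.1906 − 0)/0.0005 = 381.2000 → code 381 (round).
Code 381 maps back to 0 + 381×0.0005 V = 0.1905 V.
V_in − V_rec = 0.0001 V = 0.100 mV.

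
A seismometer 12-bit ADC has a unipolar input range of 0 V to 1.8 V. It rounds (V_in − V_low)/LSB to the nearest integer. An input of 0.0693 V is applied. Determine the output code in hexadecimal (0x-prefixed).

Full-scale span = 1.8 V; LSB = 1.8/2^12 = 439.45 µV.
Input sits at 157.696 steps above V_low.
Round → code 158.
In hexadecimal (0x-prefixed): 0x9E.

code 0x9E (decimal 158)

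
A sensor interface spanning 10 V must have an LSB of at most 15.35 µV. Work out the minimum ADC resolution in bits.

20 bits

Number of steps required ≥ 10 V / 15.35 µV = 651465.80.
Need 2^N ≥ 651465.80; 2^19 = 524288, 2^20 = 1048576.
Minimum N = 20.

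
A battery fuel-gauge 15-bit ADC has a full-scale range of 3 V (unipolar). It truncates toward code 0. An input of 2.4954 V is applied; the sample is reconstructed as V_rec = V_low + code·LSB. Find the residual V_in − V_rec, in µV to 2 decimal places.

LSB = 3/2^15 = 91.55 µV.
(2.4954 − 0)/9.15527e-05 = 27256.4224; ⌊·⌋ gives code 27256.
Reconstructed: 2.4953613 V.
Error = 2.4954 − 2.4953613 = 3.86719e-05 V = 38.67 µV.

38.67 µV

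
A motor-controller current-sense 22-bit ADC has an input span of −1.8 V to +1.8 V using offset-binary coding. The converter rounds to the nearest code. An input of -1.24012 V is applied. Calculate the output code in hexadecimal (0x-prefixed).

LSB = 3.6 V / 4194304 = 0.86 µV.
(V_in − V_low)/LSB = (-1.24012 − (−1.8)) / 8.58307e-07 = 652307.479.
So the output code is 652307.
In hexadecimal (0x-prefixed): 0x9F413.

code 0x9F413 (decimal 652307)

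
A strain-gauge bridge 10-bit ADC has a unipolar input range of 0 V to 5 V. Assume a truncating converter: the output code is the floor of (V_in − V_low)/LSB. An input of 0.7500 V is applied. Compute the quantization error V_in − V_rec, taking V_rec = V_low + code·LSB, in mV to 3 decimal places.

Step size: 5 V ÷ 2^10 = 4.883 mV.
Scaled input = 153.6000 LSBs, so code = 153.
V_rec = 0 + 153·0.00488281 = 0.74707031 V.
Difference: 0.00292969 V → 2.930 mV.

2.930 mV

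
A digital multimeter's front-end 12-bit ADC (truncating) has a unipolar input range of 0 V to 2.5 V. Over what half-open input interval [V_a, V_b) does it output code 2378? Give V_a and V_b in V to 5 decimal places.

[1.45142 V, 1.45203 V)

LSB = 2.5/2^12 = 0.610 mV.
V_a = V_low + 2378·LSB = 1.45142 V; V_b = V_low + 2379·LSB = 1.45203 V.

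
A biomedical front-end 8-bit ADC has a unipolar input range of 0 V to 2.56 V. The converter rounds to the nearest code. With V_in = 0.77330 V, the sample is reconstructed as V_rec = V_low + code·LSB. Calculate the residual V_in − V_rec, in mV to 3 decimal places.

One LSB is 2.56 V / 256 = 10.000 mV.
(0.77330 − 0)/0.01 = 77.3300; round gives code 77.
V_rec = 0 + 77·0.01 = 0.77 V.
Error = 0.77330 − 0.77 = 0.0033 V = 3.300 mV.

3.300 mV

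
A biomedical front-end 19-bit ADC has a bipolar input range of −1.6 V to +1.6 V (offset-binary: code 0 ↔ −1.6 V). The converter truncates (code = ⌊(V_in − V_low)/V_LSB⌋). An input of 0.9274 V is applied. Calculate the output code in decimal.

code 414089

LSB = 3.2 V / 524288 = 6.10 µV.
(V_in − V_low)/LSB = (0.9274 − (−1.6)) / 6.10352e-06 = 414089.216.
⌊·⌋(414089.216) = 414089.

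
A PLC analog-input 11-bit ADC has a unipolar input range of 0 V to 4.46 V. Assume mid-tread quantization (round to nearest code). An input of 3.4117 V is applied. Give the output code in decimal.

code 1567

Full-scale span = 4.46 V; LSB = 4.46/2^11 = 2.178 mV.
Input sits at 1566.628 steps above V_low.
round(1566.628) = 1567.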